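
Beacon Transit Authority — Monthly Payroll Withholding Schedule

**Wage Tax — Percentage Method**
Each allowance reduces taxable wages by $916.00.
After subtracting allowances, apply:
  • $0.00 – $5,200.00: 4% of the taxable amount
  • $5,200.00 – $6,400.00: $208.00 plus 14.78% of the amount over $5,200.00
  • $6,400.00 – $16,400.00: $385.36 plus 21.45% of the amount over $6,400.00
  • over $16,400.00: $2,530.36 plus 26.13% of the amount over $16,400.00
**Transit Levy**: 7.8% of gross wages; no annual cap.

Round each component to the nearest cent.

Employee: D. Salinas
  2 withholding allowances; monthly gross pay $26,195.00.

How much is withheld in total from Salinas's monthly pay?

$6,654.30

Wage Tax: taxable = $26,195.00 − 2×$916.00 = $24,363.00
  $2,530.36 + 26.13% × ($24,363.00 − $16,400.00) = $2,530.36 + 26.13% × $7,963.00 = $4,611.09
Transit Levy: 7.8% × $26,195.00 = $2,043.21
Total: $4,611.09 + $2,043.21 = $6,654.30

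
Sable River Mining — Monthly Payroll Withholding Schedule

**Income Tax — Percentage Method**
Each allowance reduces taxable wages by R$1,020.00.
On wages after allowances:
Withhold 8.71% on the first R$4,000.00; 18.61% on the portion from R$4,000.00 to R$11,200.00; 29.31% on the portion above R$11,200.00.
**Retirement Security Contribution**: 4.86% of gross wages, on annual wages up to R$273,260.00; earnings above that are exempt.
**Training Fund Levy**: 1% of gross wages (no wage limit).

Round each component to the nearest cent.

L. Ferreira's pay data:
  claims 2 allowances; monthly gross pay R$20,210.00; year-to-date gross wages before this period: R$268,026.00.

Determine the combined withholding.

Income Tax: taxable = R$20,210.00 − 2×R$1,020.00 = R$18,170.00
  R$1,688.32 + 29.31% × (R$18,170.00 − R$11,200.00) = R$1,688.32 + 29.31% × R$6,970.00 = R$3,731.23
Retirement Security Contribution: cap R$273,260.00 − YTD R$268,026.00 = R$5,234.00 subject; 4.86% × R$5,234.00 = R$254.37
Training Fund Levy: 1% × R$20,210.00 = R$202.10
Total: R$3,731.23 + R$254.37 + R$202.10 = R$4,187.70

R$4,187.70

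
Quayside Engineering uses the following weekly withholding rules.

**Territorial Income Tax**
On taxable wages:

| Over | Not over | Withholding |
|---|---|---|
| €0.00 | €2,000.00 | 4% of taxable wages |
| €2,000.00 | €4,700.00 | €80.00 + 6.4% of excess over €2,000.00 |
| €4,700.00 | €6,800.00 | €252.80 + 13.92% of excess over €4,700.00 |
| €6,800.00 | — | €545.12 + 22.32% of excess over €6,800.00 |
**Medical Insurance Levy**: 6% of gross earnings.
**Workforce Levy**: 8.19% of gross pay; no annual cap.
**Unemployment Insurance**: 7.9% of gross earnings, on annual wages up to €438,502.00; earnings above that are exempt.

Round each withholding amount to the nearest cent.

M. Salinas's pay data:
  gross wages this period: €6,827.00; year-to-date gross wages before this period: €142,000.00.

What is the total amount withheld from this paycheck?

€2,059.23

Territorial Income Tax: taxable = €6,827.00
  €545.12 + 22.32% × (€6,827.00 − €6,800.00) = €545.12 + 22.32% × €27.00 = €551.15
Medical Insurance Levy: 6% × €6,827.00 = €409.62
Workforce Levy: 8.19% × €6,827.00 = €559.13
Unemployment Insurance: 7.9% × €6,827.00 = €539.33
Total: €551.15 + €409.62 + €559.13 + €539.33 = €2,059.23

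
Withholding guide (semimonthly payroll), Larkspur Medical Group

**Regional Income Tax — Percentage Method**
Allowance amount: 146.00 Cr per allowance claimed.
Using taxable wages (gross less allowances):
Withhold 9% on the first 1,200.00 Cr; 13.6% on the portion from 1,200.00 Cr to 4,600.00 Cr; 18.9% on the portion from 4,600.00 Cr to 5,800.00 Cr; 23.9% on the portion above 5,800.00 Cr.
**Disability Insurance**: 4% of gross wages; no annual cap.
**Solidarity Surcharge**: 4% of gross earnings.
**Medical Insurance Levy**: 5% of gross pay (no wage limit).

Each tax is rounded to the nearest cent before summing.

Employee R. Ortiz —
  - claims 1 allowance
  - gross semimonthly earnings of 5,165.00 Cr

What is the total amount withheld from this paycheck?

Regional Income Tax: taxable = 5,165.00 Cr − 1×146.00 Cr = 5,019.00 Cr
  570.40 Cr + 18.9% × (5,019.00 Cr − 4,600.00 Cr) = 570.40 Cr + 18.9% × 419.00 Cr = 649.59 Cr
Disability Insurance: 4% × 5,165.00 Cr = 206.60 Cr
Solidarity Surcharge: 4% × 5,165.00 Cr = 206.60 Cr
Medical Insurance Levy: 5% × 5,165.00 Cr = 258.25 Cr
Total: 649.59 Cr + 206.60 Cr + 206.60 Cr + 258.25 Cr = 1,321.04 Cr

1,321.04 Cr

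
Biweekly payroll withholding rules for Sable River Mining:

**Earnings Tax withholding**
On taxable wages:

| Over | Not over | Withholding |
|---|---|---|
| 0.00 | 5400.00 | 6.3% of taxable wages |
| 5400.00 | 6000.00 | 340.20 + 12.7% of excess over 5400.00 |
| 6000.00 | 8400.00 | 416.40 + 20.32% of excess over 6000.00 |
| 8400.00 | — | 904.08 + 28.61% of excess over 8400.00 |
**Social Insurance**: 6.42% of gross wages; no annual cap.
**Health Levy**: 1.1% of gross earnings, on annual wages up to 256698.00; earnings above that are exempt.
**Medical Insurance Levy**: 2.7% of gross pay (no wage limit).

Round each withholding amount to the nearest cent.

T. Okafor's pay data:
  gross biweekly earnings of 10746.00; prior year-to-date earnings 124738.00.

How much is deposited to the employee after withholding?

8072.49

Earnings Tax: taxable = 10746.00
  904.08 + 28.61% × (10746.00 − 8400.00) = 904.08 + 28.61% × 2346.00 = 1575.27
Social Insurance: 6.42% × 10746.00 = 689.89
Health Levy: 1.1% × 10746.00 = 118.21
Medical Insurance Levy: 2.7% × 10746.00 = 290.14
Total withheld: 1575.27 + 689.89 + 118.21 + 290.14 = 2673.51
Net pay: 10746.00 − 2673.51 = 8072.49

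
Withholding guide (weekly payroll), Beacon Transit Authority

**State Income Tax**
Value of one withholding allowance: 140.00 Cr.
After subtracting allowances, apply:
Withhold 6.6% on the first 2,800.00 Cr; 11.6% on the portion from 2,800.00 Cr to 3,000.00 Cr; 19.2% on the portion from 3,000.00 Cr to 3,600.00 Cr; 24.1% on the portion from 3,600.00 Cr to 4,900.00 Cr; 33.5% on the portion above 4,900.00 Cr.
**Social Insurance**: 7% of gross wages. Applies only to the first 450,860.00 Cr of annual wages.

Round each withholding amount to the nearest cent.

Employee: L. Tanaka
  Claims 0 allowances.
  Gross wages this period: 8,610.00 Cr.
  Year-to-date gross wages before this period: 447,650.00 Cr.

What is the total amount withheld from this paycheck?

State Income Tax: taxable = 8,610.00 Cr
  636.50 Cr + 33.5% × (8,610.00 Cr − 4,900.00 Cr) = 636.50 Cr + 33.5% × 3,710.00 Cr = 1,879.35 Cr
Social Insurance: cap 450,860.00 Cr − YTD 447,650.00 Cr = 3,210.00 Cr subject; 7% × 3,210.00 Cr = 224.70 Cr
Total: 1,879.35 Cr + 224.70 Cr = 2,104.05 Cr

2,104.05 Cr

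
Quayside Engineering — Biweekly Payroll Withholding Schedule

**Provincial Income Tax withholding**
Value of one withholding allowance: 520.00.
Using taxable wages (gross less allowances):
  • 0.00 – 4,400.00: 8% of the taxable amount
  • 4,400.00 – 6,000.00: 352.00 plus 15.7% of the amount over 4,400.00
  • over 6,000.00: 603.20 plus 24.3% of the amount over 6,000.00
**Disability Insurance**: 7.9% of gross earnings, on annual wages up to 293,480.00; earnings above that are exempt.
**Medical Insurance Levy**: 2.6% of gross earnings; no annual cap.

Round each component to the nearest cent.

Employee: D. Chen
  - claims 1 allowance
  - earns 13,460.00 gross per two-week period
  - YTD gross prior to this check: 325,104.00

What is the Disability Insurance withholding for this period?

Disability Insurance: YTD 325,104.00 ≥ cap 293,480.00 → 0.00

0.00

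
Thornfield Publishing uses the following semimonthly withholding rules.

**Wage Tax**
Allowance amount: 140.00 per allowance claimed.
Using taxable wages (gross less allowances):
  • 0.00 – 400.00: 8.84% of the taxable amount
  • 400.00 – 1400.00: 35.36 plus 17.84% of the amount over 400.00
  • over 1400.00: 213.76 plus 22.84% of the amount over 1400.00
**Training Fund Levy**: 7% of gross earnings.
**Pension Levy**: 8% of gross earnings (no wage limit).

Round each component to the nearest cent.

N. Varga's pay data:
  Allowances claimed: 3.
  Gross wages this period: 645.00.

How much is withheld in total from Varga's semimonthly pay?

Wage Tax: taxable = 645.00 − 3×140.00 = 225.00
  8.84% × 225.00 = 19.89
Training Fund Levy: 7% × 645.00 = 45.15
Pension Levy: 8% × 645.00 = 51.60
Total: 19.89 + 45.15 + 51.60 = 116.64

116.64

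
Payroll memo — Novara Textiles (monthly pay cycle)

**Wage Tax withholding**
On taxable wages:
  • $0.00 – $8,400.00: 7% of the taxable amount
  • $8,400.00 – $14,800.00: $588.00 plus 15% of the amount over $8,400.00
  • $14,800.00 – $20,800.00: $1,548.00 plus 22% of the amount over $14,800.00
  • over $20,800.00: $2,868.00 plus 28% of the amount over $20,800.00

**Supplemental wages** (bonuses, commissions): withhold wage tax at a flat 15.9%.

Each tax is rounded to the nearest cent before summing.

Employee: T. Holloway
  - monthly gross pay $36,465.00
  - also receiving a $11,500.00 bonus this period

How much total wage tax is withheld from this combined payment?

Wage Tax: taxable = $36,465.00
  $2,868.00 + 28% × ($36,465.00 − $20,800.00) = $2,868.00 + 28% × $15,665.00 = $7,254.20
Supplemental (15.9% flat on bonus): 15.9% × $11,500.00 = $1,828.50
Total wage tax: $7,254.20 + $1,828.50 = $9,082.70

$9,082.70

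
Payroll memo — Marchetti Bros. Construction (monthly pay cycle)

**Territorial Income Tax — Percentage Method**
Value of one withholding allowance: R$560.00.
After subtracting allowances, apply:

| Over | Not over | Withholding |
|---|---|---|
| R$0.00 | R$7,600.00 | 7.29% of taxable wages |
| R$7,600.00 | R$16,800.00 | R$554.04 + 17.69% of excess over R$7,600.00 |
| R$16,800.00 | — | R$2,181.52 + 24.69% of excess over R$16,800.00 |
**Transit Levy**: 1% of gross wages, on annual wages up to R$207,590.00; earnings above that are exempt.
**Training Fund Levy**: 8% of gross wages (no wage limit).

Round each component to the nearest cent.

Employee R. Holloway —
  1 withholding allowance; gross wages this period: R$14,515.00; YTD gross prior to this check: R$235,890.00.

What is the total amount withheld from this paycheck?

R$2,839.44

Territorial Income Tax: taxable = R$14,515.00 − 1×R$560.00 = R$13,955.00
  R$554.04 + 17.69% × (R$13,955.00 − R$7,600.00) = R$554.04 + 17.69% × R$6,355.00 = R$1,678.24
Transit Levy: YTD R$235,890.00 ≥ cap R$207,590.00 → R$0.00
Training Fund Levy: 8% × R$14,515.00 = R$1,161.20
Total: R$1,678.24 + R$0.00 + R$1,161.20 = R$2,839.44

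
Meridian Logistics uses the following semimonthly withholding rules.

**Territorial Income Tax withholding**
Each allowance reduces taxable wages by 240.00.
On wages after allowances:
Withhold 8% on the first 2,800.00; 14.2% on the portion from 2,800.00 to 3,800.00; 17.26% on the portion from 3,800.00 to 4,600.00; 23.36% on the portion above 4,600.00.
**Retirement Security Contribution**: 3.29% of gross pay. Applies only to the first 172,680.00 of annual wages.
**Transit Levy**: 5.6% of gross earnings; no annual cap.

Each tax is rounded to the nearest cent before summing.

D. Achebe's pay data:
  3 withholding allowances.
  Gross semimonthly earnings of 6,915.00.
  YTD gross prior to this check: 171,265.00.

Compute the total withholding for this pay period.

1,310.46

Territorial Income Tax: taxable = 6,915.00 − 3×240.00 = 6,195.00
  504.08 + 23.36% × (6,195.00 − 4,600.00) = 504.08 + 23.36% × 1,595.00 = 876.67
Retirement Security Contribution: cap 172,680.00 − YTD 171,265.00 = 1,415.00 subject; 3.29% × 1,415.00 = 46.55
Transit Levy: 5.6% × 6,915.00 = 387.24
Total: 876.67 + 46.55 + 387.24 = 1,310.46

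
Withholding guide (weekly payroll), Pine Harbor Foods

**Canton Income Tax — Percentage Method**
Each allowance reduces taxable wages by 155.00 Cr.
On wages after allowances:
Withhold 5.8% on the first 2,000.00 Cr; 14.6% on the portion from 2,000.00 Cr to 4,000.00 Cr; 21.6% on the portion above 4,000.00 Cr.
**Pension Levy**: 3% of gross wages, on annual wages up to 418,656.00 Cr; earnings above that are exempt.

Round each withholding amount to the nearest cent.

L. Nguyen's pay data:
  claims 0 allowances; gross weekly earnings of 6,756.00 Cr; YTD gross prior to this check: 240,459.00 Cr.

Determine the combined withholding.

1,205.98 Cr

Canton Income Tax: taxable = 6,756.00 Cr
  408.00 Cr + 21.6% × (6,756.00 Cr − 4,000.00 Cr) = 408.00 Cr + 21.6% × 2,756.00 Cr = 1,003.30 Cr
Pension Levy: 3% × 6,756.00 Cr = 202.68 Cr
Total: 1,003.30 Cr + 202.68 Cr = 1,205.98 Cr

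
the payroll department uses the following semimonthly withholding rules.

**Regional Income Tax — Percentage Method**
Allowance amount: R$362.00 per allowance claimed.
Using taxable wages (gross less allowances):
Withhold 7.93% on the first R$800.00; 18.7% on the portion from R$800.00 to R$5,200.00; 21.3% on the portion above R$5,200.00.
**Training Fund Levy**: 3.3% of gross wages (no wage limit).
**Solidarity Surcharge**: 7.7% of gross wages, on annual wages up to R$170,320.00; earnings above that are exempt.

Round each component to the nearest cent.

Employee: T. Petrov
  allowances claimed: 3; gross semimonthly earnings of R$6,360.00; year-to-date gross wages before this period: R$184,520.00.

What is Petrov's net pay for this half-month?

Regional Income Tax: taxable = R$6,360.00 − 3×R$362.00 = R$5,274.00
  R$886.24 + 21.3% × (R$5,274.00 − R$5,200.00) = R$886.24 + 21.3% × R$74.00 = R$902.00
Training Fund Levy: 3.3% × R$6,360.00 = R$209.88
Solidarity Surcharge: YTD R$184,520.00 ≥ cap R$170,320.00 → R$0.00
Total withheld: R$902.00 + R$209.88 + R$0.00 = R$1,111.88
Net pay: R$6,360.00 − R$1,111.88 = R$5,248.12

R$5,248.12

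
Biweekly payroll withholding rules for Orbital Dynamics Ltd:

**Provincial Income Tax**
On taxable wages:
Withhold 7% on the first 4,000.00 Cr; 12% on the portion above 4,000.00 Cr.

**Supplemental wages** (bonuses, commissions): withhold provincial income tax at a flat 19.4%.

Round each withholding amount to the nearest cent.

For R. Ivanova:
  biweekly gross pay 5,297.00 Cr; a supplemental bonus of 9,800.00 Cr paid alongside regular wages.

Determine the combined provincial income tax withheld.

2,336.84 Cr

Provincial Income Tax: taxable = 5,297.00 Cr
  280.00 Cr + 12% × (5,297.00 Cr − 4,000.00 Cr) = 280.00 Cr + 12% × 1,297.00 Cr = 435.64 Cr
Supplemental (19.4% flat on bonus): 19.4% × 9,800.00 Cr = 1,901.20 Cr
Total provincial income tax: 435.64 Cr + 1,901.20 Cr = 2,336.84 Cr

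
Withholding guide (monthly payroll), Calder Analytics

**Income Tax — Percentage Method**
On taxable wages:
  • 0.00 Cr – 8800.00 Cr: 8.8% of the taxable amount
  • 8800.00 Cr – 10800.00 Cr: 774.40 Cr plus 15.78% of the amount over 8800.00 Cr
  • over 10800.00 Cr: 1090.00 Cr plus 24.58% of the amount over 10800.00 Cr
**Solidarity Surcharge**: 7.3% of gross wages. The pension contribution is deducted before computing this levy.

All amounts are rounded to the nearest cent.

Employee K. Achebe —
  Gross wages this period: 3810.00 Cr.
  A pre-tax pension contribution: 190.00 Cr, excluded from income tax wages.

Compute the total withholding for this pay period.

582.82 Cr

Income Tax: taxable = 3810.00 Cr − 190.00 Cr = 3620.00 Cr
  8.8% × 3620.00 Cr = 318.56 Cr
Solidarity Surcharge: 7.3% × 3620.00 Cr = 264.26 Cr
Total: 318.56 Cr + 264.26 Cr = 582.82 Cr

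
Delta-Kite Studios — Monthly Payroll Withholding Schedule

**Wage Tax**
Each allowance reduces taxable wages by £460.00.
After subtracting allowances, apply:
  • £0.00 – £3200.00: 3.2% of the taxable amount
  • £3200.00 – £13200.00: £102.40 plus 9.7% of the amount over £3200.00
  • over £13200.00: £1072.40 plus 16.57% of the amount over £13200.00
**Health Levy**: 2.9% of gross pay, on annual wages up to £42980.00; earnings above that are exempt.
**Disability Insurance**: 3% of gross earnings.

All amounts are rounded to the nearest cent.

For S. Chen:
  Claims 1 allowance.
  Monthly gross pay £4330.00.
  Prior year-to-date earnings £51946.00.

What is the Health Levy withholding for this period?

Health Levy: YTD £51946.00 ≥ cap £42980.00 → £0.00

£0.00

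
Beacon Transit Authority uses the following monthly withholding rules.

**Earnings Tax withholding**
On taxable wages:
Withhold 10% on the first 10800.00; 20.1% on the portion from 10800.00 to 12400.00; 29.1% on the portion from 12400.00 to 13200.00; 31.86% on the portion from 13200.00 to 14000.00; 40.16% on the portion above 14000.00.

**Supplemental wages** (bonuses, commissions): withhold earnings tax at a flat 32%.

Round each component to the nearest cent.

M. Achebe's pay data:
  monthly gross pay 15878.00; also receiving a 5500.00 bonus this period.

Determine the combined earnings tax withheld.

4403.48

Earnings Tax: taxable = 15878.00
  1889.28 + 40.16% × (15878.00 − 14000.00) = 1889.28 + 40.16% × 1878.00 = 2643.48
Supplemental (32% flat on bonus): 32% × 5500.00 = 1760.00
Total earnings tax: 2643.48 + 1760.00 = 4403.48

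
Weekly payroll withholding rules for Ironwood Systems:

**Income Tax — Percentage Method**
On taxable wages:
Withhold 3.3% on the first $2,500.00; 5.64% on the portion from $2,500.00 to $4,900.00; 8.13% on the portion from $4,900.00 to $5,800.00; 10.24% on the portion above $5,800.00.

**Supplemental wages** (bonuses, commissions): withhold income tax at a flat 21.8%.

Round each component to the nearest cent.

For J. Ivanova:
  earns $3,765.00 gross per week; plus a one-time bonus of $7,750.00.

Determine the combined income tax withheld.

Income Tax: taxable = $3,765.00
  $82.50 + 5.64% × ($3,765.00 − $2,500.00) = $82.50 + 5.64% × $1,265.00 = $153.85
Supplemental (21.8% flat on bonus): 21.8% × $7,750.00 = $1,689.50
Total income tax: $153.85 + $1,689.50 = $1,843.35

$1,843.35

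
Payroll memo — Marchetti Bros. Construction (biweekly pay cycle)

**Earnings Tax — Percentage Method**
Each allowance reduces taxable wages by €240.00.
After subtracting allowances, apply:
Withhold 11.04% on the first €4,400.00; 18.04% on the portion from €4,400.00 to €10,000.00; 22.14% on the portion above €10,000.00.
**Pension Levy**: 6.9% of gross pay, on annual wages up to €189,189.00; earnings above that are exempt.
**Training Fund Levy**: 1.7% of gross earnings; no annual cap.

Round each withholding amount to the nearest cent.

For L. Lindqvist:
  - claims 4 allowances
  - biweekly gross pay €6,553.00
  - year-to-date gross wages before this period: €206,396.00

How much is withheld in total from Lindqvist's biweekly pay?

Earnings Tax: taxable = €6,553.00 − 4×€240.00 = €5,593.00
  €485.76 + 18.04% × (€5,593.00 − €4,400.00) = €485.76 + 18.04% × €1,193.00 = €700.98
Pension Levy: YTD €206,396.00 ≥ cap €189,189.00 → €0.00
Training Fund Levy: 1.7% × €6,553.00 = €111.40
Total: €700.98 + €0.00 + €111.40 = €812.38

€812.38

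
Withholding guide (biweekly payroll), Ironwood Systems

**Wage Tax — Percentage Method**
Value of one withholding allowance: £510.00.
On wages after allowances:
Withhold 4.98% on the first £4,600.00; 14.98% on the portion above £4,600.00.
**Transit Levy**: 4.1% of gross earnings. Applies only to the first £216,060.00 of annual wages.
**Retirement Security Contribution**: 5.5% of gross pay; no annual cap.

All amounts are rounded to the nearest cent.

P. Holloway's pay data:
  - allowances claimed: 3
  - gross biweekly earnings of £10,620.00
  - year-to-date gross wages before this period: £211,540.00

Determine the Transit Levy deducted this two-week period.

£185.32

Transit Levy: cap £216,060.00 − YTD £211,540.00 = £4,520.00 subject; 4.1% × £4,520.00 = £185.32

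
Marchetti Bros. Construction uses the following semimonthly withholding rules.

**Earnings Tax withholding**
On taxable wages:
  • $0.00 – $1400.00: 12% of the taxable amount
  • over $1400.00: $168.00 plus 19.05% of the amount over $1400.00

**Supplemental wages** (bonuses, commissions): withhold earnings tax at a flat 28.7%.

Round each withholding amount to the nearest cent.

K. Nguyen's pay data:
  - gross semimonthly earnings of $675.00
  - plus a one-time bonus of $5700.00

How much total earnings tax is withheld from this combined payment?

$1716.90

Earnings Tax: taxable = $675.00
  12% × $675.00 = $81.00
Supplemental (28.7% flat on bonus): 28.7% × $5700.00 = $1635.90
Total earnings tax: $81.00 + $1635.90 = $1716.90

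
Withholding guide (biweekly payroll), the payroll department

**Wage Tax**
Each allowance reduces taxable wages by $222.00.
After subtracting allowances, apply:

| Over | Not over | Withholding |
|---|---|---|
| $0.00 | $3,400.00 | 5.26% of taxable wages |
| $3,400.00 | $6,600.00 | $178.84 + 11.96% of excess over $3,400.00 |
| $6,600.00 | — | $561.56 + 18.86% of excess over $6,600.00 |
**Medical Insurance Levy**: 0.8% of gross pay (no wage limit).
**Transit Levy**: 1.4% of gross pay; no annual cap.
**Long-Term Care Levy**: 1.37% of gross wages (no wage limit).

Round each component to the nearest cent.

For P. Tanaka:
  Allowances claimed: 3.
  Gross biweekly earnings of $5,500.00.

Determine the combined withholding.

$546.70

Wage Tax: taxable = $5,500.00 − 3×$222.00 = $4,834.00
  $178.84 + 11.96% × ($4,834.00 − $3,400.00) = $178.84 + 11.96% × $1,434.00 = $350.35
Medical Insurance Levy: 0.8% × $5,500.00 = $44.00
Transit Levy: 1.4% × $5,500.00 = $77.00
Long-Term Care Levy: 1.37% × $5,500.00 = $75.35
Total: $350.35 + $44.00 + $77.00 + $75.35 = $546.70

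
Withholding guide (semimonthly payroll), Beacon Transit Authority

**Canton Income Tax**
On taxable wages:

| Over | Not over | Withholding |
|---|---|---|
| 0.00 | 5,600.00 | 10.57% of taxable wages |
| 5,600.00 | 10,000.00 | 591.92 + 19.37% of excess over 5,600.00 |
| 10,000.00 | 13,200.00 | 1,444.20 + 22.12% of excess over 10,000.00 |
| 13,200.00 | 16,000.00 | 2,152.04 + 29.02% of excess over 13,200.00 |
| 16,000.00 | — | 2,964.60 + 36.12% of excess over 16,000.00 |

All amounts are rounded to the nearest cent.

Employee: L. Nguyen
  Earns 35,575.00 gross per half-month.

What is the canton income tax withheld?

Canton Income Tax: taxable = 35,575.00
  2,964.60 + 36.12% × (35,575.00 − 16,000.00) = 2,964.60 + 36.12% × 19,575.00 = 10,035.09

10,035.09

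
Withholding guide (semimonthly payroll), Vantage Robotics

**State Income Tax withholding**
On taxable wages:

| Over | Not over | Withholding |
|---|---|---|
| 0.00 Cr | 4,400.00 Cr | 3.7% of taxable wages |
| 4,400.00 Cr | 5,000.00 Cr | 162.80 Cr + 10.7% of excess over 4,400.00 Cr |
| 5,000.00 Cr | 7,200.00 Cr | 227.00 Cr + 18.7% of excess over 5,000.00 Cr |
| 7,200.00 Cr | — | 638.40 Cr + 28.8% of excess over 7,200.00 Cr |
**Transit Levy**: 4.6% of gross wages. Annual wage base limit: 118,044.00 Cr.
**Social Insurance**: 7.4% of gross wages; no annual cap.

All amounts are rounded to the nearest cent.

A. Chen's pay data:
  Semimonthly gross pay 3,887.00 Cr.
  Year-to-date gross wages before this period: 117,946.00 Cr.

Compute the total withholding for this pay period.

State Income Tax: taxable = 3,887.00 Cr
  3.7% × 3,887.00 Cr = 143.82 Cr
Transit Levy: cap 118,044.00 Cr − YTD 117,946.00 Cr = 98.00 Cr subject; 4.6% × 98.00 Cr = 4.51 Cr
Social Insurance: 7.4% × 3,887.00 Cr = 287.64 Cr
Total: 143.82 Cr + 4.51 Cr + 287.64 Cr = 435.97 Cr

435.97 Cr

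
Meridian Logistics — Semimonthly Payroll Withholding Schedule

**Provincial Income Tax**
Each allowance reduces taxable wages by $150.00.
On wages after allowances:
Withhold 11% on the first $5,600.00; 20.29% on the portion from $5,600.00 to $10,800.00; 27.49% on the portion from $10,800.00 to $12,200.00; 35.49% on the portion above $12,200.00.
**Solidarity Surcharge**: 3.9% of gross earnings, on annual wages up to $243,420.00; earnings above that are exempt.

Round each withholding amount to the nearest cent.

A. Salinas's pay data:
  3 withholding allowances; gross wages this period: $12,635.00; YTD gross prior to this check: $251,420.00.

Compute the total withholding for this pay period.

Provincial Income Tax: taxable = $12,635.00 − 3×$150.00 = $12,185.00
  $1,671.08 + 27.49% × ($12,185.00 − $10,800.00) = $1,671.08 + 27.49% × $1,385.00 = $2,051.82
Solidarity Surcharge: YTD $251,420.00 ≥ cap $243,420.00 → $0.00
Total: $2,051.82 + $0.00 = $2,051.82

$2,051.82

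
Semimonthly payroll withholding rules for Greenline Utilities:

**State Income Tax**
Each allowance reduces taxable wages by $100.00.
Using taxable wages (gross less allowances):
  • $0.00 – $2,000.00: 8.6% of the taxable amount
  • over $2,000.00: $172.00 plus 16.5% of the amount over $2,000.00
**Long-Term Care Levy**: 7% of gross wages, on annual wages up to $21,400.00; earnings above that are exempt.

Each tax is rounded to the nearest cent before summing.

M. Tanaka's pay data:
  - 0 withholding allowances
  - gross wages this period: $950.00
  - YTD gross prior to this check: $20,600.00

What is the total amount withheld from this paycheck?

State Income Tax: taxable = $950.00
  8.6% × $950.00 = $81.70
Long-Term Care Levy: cap $21,400.00 − YTD $20,600.00 = $800.00 subject; 7% × $800.00 = $56.00
Total: $81.70 + $56.00 = $137.70

$137.70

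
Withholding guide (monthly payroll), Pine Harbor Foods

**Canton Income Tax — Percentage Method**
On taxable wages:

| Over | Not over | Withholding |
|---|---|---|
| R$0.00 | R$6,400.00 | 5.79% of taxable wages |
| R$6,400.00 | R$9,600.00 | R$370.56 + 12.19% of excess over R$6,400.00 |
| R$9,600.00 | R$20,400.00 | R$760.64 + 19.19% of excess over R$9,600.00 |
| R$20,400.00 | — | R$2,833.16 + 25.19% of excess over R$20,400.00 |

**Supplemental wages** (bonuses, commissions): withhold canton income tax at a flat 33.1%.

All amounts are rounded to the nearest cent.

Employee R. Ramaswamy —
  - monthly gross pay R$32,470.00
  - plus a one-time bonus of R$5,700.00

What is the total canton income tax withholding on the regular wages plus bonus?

Canton Income Tax: taxable = R$32,470.00
  R$2,833.16 + 25.19% × (R$32,470.00 − R$20,400.00) = R$2,833.16 + 25.19% × R$12,070.00 = R$5,873.59
Supplemental (33.1% flat on bonus): 33.1% × R$5,700.00 = R$1,886.70
Total canton income tax: R$5,873.59 + R$1,886.70 = R$7,760.29

R$7,760.29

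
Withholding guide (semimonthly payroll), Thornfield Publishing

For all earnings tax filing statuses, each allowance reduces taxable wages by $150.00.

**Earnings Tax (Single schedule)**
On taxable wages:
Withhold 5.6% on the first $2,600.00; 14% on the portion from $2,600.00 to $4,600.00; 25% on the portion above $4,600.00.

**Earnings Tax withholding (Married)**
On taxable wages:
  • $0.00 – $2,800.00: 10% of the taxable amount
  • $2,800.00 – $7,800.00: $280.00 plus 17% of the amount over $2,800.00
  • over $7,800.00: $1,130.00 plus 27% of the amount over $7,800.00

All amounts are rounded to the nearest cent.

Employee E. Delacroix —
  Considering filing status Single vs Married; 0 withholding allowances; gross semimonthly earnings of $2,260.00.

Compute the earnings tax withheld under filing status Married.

Earnings Tax (Married): taxable = $2,260.00
  10% × $2,260.00 = $226.00

$226.00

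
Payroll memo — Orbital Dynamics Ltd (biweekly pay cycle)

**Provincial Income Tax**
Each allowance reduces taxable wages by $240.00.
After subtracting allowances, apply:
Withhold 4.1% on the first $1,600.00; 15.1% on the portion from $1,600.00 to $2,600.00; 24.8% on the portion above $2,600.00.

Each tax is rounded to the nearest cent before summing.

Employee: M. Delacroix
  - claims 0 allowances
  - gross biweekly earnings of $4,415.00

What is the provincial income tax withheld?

Provincial Income Tax: taxable = $4,415.00
  $216.60 + 24.8% × ($4,415.00 − $2,600.00) = $216.60 + 24.8% × $1,815.00 = $666.72

$666.72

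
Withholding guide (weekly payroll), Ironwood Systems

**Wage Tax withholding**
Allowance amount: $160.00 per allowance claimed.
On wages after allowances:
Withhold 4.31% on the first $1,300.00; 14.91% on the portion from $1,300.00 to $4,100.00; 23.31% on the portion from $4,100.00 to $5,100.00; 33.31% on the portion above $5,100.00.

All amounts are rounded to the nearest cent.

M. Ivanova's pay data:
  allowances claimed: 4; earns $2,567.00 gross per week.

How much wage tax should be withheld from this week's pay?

Wage Tax: taxable = $2,567.00 − 4×$160.00 = $1,927.00
  $56.03 + 14.91% × ($1,927.00 − $1,300.00) = $56.03 + 14.91% × $627.00 = $149.52

$149.52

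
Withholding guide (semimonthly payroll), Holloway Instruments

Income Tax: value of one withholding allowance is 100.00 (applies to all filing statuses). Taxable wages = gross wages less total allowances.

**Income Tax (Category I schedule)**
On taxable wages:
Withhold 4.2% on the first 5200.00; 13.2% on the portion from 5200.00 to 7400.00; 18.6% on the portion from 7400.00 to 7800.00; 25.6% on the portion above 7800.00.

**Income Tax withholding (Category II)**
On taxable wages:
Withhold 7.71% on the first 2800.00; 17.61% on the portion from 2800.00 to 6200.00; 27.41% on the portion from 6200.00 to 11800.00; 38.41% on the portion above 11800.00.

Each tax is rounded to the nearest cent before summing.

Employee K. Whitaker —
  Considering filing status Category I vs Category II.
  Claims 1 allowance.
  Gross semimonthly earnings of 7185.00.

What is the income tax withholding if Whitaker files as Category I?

467.22

Income Tax (Category I): taxable = 7185.00 − 1×100.00 = 7085.00
  218.40 + 13.2% × (7085.00 − 5200.00) = 218.40 + 13.2% × 1885.00 = 467.22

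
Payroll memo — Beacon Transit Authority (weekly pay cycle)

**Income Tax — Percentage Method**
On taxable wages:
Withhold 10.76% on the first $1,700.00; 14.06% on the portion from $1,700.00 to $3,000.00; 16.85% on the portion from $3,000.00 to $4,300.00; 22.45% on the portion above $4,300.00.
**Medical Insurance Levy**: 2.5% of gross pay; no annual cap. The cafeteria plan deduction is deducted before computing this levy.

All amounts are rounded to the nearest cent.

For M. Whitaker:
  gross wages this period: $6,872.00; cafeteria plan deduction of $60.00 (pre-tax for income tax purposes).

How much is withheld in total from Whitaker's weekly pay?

Income Tax: taxable = $6,872.00 − $60.00 = $6,812.00
  $584.75 + 22.45% × ($6,812.00 − $4,300.00) = $584.75 + 22.45% × $2,512.00 = $1,148.69
Medical Insurance Levy: 2.5% × $6,812.00 = $170.30
Total: $1,148.69 + $170.30 = $1,318.99

$1,318.99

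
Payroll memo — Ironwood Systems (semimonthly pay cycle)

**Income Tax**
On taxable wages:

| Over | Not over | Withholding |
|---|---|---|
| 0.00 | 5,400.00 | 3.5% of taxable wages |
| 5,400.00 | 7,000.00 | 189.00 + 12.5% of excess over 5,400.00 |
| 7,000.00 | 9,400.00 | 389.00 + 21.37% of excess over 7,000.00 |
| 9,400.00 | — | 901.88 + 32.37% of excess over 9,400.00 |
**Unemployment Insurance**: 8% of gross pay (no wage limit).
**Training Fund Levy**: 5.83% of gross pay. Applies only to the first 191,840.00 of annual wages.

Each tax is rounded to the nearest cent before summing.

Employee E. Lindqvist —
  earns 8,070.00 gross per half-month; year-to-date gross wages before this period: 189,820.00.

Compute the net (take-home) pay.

6,688.97

Income Tax: taxable = 8,070.00
  389.00 + 21.37% × (8,070.00 − 7,000.00) = 389.00 + 21.37% × 1,070.00 = 617.66
Unemployment Insurance: 8% × 8,070.00 = 645.60
Training Fund Levy: cap 191,840.00 − YTD 189,820.00 = 2,020.00 subject; 5.83% × 2,020.00 = 117.77
Total withheld: 617.66 + 645.60 + 117.77 = 1,381.03
Net pay: 8,070.00 − 1,381.03 = 6,688.97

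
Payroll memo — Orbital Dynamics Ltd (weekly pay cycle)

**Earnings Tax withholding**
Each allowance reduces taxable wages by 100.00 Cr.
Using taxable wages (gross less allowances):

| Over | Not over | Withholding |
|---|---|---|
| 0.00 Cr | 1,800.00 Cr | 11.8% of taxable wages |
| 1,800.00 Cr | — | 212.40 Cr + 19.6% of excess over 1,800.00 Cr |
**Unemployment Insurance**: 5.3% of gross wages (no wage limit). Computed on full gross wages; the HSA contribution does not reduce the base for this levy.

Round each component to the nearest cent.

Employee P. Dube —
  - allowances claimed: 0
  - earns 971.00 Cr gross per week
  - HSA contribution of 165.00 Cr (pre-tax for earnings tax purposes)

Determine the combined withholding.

Earnings Tax: taxable = 971.00 Cr − 165.00 Cr = 806.00 Cr
  11.8% × 806.00 Cr = 95.11 Cr
Unemployment Insurance: 5.3% × 971.00 Cr = 51.46 Cr
Total: 95.11 Cr + 51.46 Cr = 146.57 Cr

146.57 Cr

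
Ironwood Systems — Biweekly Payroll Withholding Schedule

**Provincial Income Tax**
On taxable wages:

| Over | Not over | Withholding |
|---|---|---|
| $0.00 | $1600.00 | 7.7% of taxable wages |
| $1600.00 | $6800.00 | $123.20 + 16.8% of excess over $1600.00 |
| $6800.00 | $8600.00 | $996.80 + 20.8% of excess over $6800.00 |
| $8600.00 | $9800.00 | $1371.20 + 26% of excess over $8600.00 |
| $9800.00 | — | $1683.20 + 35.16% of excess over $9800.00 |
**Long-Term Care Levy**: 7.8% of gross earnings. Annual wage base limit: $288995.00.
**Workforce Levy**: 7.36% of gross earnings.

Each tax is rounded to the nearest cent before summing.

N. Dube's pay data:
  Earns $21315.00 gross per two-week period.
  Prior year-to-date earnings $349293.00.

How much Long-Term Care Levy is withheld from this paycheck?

$0.00

Long-Term Care Levy: YTD $349293.00 ≥ cap $288995.00 → $0.00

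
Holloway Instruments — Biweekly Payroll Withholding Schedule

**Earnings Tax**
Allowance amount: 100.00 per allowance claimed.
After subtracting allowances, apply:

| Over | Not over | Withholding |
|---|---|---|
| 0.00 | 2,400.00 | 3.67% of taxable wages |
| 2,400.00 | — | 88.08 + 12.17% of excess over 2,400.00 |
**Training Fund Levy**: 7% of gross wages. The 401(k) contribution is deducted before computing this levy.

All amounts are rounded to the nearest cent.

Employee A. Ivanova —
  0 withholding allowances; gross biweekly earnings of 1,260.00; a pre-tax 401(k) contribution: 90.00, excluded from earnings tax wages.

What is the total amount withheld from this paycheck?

Earnings Tax: taxable = 1,260.00 − 90.00 = 1,170.00
  3.67% × 1,170.00 = 42.94
Training Fund Levy: 7% × 1,170.00 = 81.90
Total: 42.94 + 81.90 = 124.84

124.84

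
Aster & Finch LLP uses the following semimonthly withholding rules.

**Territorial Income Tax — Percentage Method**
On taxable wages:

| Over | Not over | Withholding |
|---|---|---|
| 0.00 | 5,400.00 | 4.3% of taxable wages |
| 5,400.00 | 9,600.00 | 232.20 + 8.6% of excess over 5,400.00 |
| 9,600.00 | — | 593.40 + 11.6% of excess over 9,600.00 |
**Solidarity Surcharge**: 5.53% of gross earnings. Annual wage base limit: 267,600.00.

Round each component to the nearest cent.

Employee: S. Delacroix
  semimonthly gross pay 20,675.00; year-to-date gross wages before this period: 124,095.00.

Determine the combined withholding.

Territorial Income Tax: taxable = 20,675.00
  593.40 + 11.6% × (20,675.00 − 9,600.00) = 593.40 + 11.6% × 11,075.00 = 1,878.10
Solidarity Surcharge: 5.53% × 20,675.00 = 1,143.33
Total: 1,878.10 + 1,143.33 = 3,021.43

3,021.43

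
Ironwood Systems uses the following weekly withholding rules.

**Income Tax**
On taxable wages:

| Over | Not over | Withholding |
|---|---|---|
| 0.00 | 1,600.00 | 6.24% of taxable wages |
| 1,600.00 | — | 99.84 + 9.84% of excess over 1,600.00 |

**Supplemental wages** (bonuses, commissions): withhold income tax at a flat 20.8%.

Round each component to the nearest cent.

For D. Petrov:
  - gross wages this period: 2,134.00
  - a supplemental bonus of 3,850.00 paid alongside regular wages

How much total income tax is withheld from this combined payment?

Income Tax: taxable = 2,134.00
  99.84 + 9.84% × (2,134.00 − 1,600.00) = 99.84 + 9.84% × 534.00 = 152.39
Supplemental (20.8% flat on bonus): 20.8% × 3,850.00 = 800.80
Total income tax: 152.39 + 800.80 = 953.19

953.19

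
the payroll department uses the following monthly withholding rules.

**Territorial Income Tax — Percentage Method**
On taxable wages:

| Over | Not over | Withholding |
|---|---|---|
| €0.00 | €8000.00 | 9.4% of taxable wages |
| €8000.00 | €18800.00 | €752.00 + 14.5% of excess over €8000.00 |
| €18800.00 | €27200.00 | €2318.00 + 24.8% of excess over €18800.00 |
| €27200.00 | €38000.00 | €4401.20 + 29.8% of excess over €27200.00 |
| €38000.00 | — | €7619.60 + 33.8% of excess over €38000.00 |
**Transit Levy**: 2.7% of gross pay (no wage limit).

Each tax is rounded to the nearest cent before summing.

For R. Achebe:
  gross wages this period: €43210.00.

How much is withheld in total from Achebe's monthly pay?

Territorial Income Tax: taxable = €43210.00
  €7619.60 + 33.8% × (€43210.00 − €38000.00) = €7619.60 + 33.8% × €5210.00 = €9380.58
Transit Levy: 2.7% × €43210.00 = €1166.67
Total: €9380.58 + €1166.67 = €10547.25

€10547.25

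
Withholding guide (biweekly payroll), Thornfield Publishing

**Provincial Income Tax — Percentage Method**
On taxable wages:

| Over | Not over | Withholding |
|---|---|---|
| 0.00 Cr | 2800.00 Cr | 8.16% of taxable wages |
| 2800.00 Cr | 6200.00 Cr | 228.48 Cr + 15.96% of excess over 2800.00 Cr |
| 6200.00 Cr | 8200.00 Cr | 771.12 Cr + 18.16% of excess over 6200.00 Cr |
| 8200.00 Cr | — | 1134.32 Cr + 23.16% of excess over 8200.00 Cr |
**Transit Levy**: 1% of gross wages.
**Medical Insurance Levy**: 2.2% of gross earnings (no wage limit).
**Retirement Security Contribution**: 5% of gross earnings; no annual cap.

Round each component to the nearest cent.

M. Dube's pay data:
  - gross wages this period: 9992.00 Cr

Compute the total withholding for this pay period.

2368.69 Cr

Provincial Income Tax: taxable = 9992.00 Cr
  1134.32 Cr + 23.16% × (9992.00 Cr − 8200.00 Cr) = 1134.32 Cr + 23.16% × 1792.00 Cr = 1549.35 Cr
Transit Levy: 1% × 9992.00 Cr = 99.92 Cr
Medical Insurance Levy: 2.2% × 9992.00 Cr = 219.82 Cr
Retirement Security Contribution: 5% × 9992.00 Cr = 499.60 Cr
Total: 1549.35 Cr + 99.92 Cr + 219.82 Cr + 499.60 Cr = 2368.69 Cr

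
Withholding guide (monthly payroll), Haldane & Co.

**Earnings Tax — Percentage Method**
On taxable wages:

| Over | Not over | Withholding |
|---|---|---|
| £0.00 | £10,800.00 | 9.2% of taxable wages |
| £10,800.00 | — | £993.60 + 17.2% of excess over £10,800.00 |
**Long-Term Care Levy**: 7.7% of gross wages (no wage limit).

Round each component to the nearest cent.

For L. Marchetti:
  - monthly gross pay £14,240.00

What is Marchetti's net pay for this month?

Earnings Tax: taxable = £14,240.00
  £993.60 + 17.2% × (£14,240.00 − £10,800.00) = £993.60 + 17.2% × £3,440.00 = £1,585.28
Long-Term Care Levy: 7.7% × £14,240.00 = £1,096.48
Total withheld: £1,585.28 + £1,096.48 = £2,681.76
Net pay: £14,240.00 − £2,681.76 = £11,558.24

£11,558.24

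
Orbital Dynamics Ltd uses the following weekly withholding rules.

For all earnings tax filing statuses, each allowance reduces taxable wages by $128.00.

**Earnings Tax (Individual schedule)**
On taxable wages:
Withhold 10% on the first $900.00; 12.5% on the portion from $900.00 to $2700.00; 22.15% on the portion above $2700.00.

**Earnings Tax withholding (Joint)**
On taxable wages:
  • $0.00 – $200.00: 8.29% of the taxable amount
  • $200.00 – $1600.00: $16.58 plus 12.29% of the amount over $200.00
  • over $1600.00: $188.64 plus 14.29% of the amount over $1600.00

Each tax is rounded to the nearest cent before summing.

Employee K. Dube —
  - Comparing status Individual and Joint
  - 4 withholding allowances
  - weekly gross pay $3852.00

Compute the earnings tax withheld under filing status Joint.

Earnings Tax (Joint): taxable = $3852.00 − 4×$128.00 = $3340.00
  $188.64 + 14.29% × ($3340.00 − $1600.00) = $188.64 + 14.29% × $1740.00 = $437.29

$437.29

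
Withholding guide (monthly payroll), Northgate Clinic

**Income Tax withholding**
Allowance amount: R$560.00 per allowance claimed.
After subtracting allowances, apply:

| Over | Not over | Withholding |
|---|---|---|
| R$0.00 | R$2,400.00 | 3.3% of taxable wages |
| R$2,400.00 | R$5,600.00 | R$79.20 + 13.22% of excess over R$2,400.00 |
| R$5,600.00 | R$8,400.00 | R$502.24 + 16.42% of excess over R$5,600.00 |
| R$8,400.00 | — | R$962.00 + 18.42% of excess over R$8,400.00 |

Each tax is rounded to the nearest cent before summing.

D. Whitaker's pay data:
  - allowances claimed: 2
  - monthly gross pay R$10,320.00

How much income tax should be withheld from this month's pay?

R$1,109.36

Income Tax: taxable = R$10,320.00 − 2×R$560.00 = R$9,200.00
  R$962.00 + 18.42% × (R$9,200.00 − R$8,400.00) = R$962.00 + 18.42% × R$800.00 = R$1,109.36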